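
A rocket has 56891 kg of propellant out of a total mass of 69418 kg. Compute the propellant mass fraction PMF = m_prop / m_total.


PMF = 56891 / 69418 = 0.82

0.82


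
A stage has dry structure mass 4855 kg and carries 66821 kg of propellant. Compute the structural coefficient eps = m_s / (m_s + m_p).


eps = 4855 / (4855 + 66821) = 0.0677

0.0677


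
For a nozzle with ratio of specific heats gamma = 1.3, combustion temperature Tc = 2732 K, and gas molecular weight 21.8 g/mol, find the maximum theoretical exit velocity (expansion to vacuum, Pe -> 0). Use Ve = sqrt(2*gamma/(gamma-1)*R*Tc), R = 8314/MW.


R = 8314 / 21.8 = 381.38 J/(kg.K)
Ve = sqrt(2 * 1.3 / (1.3 - 1) * 381.38 * 2732) = 3005 m/s

3005 m/s


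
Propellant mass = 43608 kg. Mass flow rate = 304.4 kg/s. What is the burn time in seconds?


tb = 43608 / 304.4 = 143.3 s

143.3 s


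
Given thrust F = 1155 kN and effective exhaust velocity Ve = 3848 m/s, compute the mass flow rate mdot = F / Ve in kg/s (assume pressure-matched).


mdot = F / Ve = 1155000 / 3848 = 300.2 kg/s

300.2 kg/s


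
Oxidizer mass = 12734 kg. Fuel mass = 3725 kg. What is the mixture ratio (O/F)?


MR = 12734 / 3725 = 3.42

3.42


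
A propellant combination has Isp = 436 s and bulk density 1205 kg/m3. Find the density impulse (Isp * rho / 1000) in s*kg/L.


rho*Isp = 436 * 1205 / 1000 = 525 s*kg/L

525 s*kg/L


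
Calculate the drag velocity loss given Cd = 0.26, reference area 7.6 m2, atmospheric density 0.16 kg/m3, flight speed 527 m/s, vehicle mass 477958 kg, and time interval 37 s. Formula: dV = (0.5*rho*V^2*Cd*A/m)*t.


D = 0.5 * 0.16 * 527^2 * 0.26 * 7.6 = 43903.4 N
a = 43903.4 / 477958 = 0.0919 m/s2
dV = 0.0919 * 37 = 3.4 m/s

3.4 m/s


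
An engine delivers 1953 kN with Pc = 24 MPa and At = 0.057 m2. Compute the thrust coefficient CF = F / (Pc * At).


CF = 1953000 / (24e6 * 0.057) = 1.43

1.43


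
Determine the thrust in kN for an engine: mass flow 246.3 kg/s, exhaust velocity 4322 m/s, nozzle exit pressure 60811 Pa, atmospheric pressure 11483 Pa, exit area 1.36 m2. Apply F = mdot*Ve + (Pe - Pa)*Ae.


F = 246.3 * 4322 + (60811 - 11483) * 1.36 = 1.1316e+06 N = 1131.6 kN

1131.6 kN


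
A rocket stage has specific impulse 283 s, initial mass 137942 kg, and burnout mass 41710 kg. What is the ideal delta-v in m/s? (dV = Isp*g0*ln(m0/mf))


Ve = 283 * 9.81 = 2776.23 m/s
dV = 2776.23 * ln(137942/41710) = 3321 m/s

3321 m/s


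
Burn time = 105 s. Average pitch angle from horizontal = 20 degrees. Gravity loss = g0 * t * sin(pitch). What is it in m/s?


GL = 9.81 * 105 * sin(20 deg) = 352 m/s

352 m/s


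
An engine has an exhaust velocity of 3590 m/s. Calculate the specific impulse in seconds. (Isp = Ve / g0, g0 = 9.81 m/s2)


Isp = Ve / g0 = 3590 / 9.81 = 366.0 s

366.0 s


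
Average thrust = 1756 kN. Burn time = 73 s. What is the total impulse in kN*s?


It = 1756 * 73 = 128188 kN*s

128188 kN*s


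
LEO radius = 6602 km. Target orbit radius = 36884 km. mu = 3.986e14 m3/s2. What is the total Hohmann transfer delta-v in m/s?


V1 = sqrt(mu/r1) = 7770.18 m/s
dV1 = V1*(sqrt(2*r2/(r1+r2)) - 1) = 2350.05 m/s
V2 = sqrt(mu/r2) = 3287.38 m/s
dV2 = V2*(1 - sqrt(2*r1/(r1+r2))) = 1475.92 m/s
Total dV = 3826 m/s

3826 m/s


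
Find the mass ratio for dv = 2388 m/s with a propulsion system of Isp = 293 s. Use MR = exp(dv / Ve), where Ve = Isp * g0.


Ve = 293 * 9.81 = 2874.33 m/s
MR = exp(2388 / 2874.33) = 2.295

2.295


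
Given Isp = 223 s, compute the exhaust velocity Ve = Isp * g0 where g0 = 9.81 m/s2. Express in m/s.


Ve = Isp * g0 = 223 * 9.81 = 2187.6 m/s

2187.6 m/s


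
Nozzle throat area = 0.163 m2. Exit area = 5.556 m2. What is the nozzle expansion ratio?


AR = 5.556 / 0.163 = 34.1

34.1


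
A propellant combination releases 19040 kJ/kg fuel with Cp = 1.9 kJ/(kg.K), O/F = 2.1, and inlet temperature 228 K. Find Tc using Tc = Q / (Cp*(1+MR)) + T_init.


Tc = 19040 / (1.9 * (1 + 2.1)) + 228 = 3461 K

3461 K


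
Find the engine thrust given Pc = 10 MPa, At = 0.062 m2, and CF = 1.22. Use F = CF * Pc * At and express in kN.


F = 1.22 * 10e6 * 0.062 = 756400.0 N = 756.4 kN

756.4 kN


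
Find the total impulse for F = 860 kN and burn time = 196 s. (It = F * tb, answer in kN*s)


It = 860 * 196 = 168560 kN*s

168560 kN*s


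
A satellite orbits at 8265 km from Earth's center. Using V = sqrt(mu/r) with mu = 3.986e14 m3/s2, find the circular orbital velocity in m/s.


V = sqrt(3.986e14 / 8265000) = 6945 m/s

6945 m/s


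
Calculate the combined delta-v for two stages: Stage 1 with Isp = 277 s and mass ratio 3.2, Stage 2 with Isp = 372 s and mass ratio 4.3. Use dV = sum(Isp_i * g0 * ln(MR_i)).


dV1 = 277 * 9.81 * ln(3.2) = 3160.7 m/s
dV2 = 372 * 9.81 * ln(4.3) = 5323.0 m/s
Total dV = 3160.7 + 5323.0 = 8483.7 m/s ~ 8484 m/s

8484 m/s


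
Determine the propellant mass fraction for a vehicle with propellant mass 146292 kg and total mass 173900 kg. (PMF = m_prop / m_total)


PMF = 146292 / 173900 = 0.841

0.841


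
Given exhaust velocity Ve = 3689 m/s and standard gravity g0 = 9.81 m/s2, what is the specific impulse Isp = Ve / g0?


Isp = Ve / g0 = 3689 / 9.81 = 376.0 s

376.0 s


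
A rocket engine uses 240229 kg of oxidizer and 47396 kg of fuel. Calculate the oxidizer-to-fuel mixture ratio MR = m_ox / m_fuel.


MR = 240229 / 47396 = 5.07

5.07


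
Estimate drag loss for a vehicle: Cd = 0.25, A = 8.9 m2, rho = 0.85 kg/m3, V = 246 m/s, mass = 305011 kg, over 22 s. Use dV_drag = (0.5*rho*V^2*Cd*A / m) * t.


D = 0.5 * 0.85 * 246^2 * 0.25 * 8.9 = 57225.44 N
a = 57225.44 / 305011 = 0.1876 m/s2
dV = 0.1876 * 22 = 4.1 m/s

4.1 m/s


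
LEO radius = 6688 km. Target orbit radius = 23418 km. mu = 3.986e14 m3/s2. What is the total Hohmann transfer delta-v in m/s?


V1 = sqrt(mu/r1) = 7720.06 m/s
dV1 = V1*(sqrt(2*r2/(r1+r2)) - 1) = 1909.0 m/s
V2 = sqrt(mu/r2) = 4125.66 m/s
dV2 = V2*(1 - sqrt(2*r1/(r1+r2))) = 1375.68 m/s
Total dV = 3285 m/s

3285 m/s


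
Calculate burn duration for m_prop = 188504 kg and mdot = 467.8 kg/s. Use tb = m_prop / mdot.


tb = 188504 / 467.8 = 403.0 s

403.0 s


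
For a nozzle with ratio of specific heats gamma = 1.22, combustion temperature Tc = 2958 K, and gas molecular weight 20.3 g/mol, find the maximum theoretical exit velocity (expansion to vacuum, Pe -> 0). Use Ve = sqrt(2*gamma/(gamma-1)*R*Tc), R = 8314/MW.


R = 8314 / 20.3 = 409.56 J/(kg.K)
Ve = sqrt(2 * 1.22 / (1.22 - 1) * 409.56 * 2958) = 3666 m/s

3666 m/s


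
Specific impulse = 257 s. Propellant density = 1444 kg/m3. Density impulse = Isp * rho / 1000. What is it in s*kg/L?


rho*Isp = 257 * 1444 / 1000 = 371 s*kg/L

371 s*kg/L


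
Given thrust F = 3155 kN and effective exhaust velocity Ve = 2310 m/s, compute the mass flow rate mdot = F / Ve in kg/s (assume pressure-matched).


mdot = F / Ve = 3155000 / 2310 = 1365.8 kg/s

1365.8 kg/s


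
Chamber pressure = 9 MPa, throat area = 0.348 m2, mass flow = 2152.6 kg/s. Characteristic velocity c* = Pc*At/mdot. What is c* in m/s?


c* = 9e6 * 0.348 / 2152.6 = 1455 m/s

1455 m/s


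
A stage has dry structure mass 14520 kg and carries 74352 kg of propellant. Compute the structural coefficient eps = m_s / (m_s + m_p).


eps = 14520 / (14520 + 74352) = 0.1634

0.1634


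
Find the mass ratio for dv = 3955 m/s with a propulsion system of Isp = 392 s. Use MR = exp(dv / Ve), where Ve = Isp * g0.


Ve = 392 * 9.81 = 3845.52 m/s
MR = exp(3955 / 3845.52) = 2.797

2.797


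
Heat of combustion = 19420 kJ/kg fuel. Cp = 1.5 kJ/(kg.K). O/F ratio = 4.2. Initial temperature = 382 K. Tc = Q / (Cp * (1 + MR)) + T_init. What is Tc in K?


Tc = 19420 / (1.5 * (1 + 4.2)) + 382 = 2872 K

2872 K


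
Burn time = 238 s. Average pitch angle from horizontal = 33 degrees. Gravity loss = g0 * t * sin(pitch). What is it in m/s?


GL = 9.81 * 238 * sin(33 deg) = 1272 m/s

1272 m/s


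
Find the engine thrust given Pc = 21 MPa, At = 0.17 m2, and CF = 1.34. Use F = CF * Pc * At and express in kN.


F = 1.34 * 21e6 * 0.17 = 4.7838e+06 N = 4783.8 kN

4783.8 kN


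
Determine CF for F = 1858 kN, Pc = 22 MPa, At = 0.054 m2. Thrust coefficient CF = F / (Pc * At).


CF = 1858000 / (22e6 * 0.054) = 1.56

1.56


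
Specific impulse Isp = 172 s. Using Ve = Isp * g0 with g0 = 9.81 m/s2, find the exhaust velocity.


Ve = Isp * g0 = 172 * 9.81 = 1687.3 m/s

1687.3 m/s


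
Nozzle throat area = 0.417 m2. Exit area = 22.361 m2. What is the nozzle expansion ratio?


AR = 22.361 / 0.417 = 53.6

53.6


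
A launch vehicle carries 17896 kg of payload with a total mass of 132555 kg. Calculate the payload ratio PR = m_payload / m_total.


PR = 17896 / 132555 = 0.135

0.135


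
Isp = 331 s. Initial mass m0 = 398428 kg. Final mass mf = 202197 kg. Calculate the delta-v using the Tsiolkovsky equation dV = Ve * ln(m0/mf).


Ve = 331 * 9.81 = 3247.11 m/s
dV = 3247.11 * ln(398428/202197) = 2202 m/s

2202 m/s


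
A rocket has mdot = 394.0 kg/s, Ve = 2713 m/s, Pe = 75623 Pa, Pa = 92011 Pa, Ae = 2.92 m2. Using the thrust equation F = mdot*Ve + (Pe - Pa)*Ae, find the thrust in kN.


F = 394.0 * 2713 + (75623 - 92011) * 2.92 = 1.0211e+06 N = 1021.1 kN

1021.1 kN


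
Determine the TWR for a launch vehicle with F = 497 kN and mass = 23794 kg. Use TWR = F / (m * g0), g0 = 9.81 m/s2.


TWR = 497000 / (23794 * 9.81) = 2.13

2.13


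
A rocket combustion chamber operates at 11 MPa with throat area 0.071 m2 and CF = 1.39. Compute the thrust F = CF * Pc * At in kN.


F = 1.39 * 11e6 * 0.071 = 1.0856e+06 N = 1085.6 kN

1085.6 kN


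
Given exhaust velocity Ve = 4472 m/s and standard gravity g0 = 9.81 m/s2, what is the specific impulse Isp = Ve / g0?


Isp = Ve / g0 = 4472 / 9.81 = 455.9 s

455.9 s


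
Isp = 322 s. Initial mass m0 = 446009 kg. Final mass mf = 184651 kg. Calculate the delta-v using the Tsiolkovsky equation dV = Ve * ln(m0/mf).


Ve = 322 * 9.81 = 3158.82 m/s
dV = 3158.82 * ln(446009/184651) = 2786 m/s

2786 m/s


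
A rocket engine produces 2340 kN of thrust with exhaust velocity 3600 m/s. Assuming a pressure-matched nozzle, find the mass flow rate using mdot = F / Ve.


mdot = F / Ve = 2340000 / 3600 = 650.0 kg/s

650.0 kg/s


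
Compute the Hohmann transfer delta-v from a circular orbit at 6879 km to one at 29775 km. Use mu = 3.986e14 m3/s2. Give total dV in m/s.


V1 = sqrt(mu/r1) = 7612.13 m/s
dV1 = V1*(sqrt(2*r2/(r1+r2)) - 1) = 2090.43 m/s
V2 = sqrt(mu/r2) = 3658.83 m/s
dV2 = V2*(1 - sqrt(2*r1/(r1+r2))) = 1417.23 m/s
Total dV = 3508 m/s

3508 m/s


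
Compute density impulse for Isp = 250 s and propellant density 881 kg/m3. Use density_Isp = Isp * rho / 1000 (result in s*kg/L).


rho*Isp = 250 * 881 / 1000 = 220 s*kg/L

220 s*kg/L


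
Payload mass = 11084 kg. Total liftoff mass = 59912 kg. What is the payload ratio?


PR = 11084 / 59912 = 0.185

0.185


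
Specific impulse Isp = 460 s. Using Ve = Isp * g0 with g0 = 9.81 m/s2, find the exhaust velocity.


Ve = Isp * g0 = 460 * 9.81 = 4512.6 m/s

4512.6 m/s


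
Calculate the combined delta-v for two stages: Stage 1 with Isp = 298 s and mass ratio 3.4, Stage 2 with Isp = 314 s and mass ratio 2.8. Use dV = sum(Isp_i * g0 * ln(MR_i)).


dV1 = 298 * 9.81 * ln(3.4) = 3577.6 m/s
dV2 = 314 * 9.81 * ln(2.8) = 3171.6 m/s
Total dV = 3577.6 + 3171.6 = 6749.2 m/s ~ 6749 m/s

6749 m/s


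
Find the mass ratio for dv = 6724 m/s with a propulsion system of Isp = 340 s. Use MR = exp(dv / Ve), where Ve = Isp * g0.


Ve = 340 * 9.81 = 3335.4 m/s
MR = exp(6724 / 3335.4) = 7.508

7.508


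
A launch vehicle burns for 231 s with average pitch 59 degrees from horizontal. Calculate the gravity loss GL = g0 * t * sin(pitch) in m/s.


GL = 9.81 * 231 * sin(59 deg) = 1942 m/s

1942 m/s


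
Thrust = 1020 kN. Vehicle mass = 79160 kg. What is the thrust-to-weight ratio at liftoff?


TWR = 1020000 / (79160 * 9.81) = 1.31

1.31


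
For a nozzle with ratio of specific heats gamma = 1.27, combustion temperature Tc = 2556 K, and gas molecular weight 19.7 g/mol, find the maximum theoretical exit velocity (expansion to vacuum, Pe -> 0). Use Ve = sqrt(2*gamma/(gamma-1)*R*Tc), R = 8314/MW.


R = 8314 / 19.7 = 422.03 J/(kg.K)
Ve = sqrt(2 * 1.27 / (1.27 - 1) * 422.03 * 2556) = 3186 m/s

3186 m/s


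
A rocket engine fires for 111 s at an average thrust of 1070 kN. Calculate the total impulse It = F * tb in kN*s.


It = 1070 * 111 = 118770 kN*s

118770 kN*s


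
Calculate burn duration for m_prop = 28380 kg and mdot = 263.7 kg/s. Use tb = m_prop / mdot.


tb = 28380 / 263.7 = 107.6 s

107.6 s


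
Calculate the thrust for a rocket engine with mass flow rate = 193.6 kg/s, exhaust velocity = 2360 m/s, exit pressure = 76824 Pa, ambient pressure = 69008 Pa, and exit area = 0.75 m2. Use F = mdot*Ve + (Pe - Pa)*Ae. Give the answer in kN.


F = 193.6 * 2360 + (76824 - 69008) * 0.75 = 462758.0 N = 462.8 kN

462.8 kN


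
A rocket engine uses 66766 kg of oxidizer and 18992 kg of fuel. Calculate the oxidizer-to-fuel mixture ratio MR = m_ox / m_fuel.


MR = 66766 / 18992 = 3.52

3.52


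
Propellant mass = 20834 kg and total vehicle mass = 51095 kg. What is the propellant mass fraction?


PMF = 20834 / 51095 = 0.408

0.408


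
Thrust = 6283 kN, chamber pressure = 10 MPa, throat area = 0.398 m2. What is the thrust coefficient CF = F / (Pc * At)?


CF = 6283000 / (10e6 * 0.398) = 1.58

1.58


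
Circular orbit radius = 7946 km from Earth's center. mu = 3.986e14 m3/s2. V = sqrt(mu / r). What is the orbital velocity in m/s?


V = sqrt(3.986e14 / 7946000) = 7083 m/s

7083 m/s


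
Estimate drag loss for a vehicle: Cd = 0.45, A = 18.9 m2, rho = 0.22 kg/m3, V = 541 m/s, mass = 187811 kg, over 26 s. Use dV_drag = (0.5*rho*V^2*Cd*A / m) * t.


D = 0.5 * 0.22 * 541^2 * 0.45 * 18.9 = 273817.71 N
a = 273817.71 / 187811 = 1.4579 m/s2
dV = 1.4579 * 26 = 37.9 m/s

37.9 m/s


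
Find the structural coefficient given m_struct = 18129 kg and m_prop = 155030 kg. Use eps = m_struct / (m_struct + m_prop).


eps = 18129 / (18129 + 155030) = 0.1047

0.1047


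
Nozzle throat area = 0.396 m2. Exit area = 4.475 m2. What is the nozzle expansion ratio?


AR = 4.475 / 0.396 = 11.3

11.3


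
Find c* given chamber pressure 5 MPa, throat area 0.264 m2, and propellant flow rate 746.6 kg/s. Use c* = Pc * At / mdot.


c* = 5e6 * 0.264 / 746.6 = 1768 m/s

1768 m/s


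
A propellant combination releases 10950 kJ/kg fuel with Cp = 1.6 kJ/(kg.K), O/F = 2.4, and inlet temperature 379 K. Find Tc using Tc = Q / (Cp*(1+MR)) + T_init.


Tc = 10950 / (1.6 * (1 + 2.4)) + 379 = 2392 K

2392 K


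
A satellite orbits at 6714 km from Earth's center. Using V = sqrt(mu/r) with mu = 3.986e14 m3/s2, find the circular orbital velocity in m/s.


V = sqrt(3.986e14 / 6714000) = 7705 m/s

7705 m/s


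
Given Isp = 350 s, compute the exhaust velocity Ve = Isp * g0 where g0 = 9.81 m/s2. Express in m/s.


Ve = Isp * g0 = 350 * 9.81 = 3433.5 m/s

3433.5 m/s


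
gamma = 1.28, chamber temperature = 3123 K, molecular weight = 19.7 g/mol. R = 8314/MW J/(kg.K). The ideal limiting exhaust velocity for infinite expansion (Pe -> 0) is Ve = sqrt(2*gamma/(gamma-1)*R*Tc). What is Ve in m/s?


R = 8314 / 19.7 = 422.03 J/(kg.K)
Ve = sqrt(2 * 1.28 / (1.28 - 1) * 422.03 * 3123) = 3471 m/s

3471 m/s


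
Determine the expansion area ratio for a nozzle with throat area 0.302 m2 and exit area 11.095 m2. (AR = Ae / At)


AR = 11.095 / 0.302 = 36.7

36.7


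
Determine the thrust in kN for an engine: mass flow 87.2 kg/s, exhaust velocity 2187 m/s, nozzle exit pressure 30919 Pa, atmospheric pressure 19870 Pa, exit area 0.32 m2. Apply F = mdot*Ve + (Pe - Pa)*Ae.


F = 87.2 * 2187 + (30919 - 19870) * 0.32 = 194242.0 N = 194.2 kN

194.2 kN


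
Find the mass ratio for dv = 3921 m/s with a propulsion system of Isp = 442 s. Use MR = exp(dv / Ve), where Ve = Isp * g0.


Ve = 442 * 9.81 = 4336.02 m/s
MR = exp(3921 / 4336.02) = 2.47

2.47


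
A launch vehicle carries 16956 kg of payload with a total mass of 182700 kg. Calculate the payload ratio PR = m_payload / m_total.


PR = 16956 / 182700 = 0.0928

0.0928


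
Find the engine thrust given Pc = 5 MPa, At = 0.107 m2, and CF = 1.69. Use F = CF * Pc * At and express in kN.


F = 1.69 * 5e6 * 0.107 = 904150.0 N = 904.1 kN

904.1 kN


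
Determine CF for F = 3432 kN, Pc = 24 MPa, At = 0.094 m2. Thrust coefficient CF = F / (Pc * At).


CF = 3432000 / (24e6 * 0.094) = 1.52

1.52


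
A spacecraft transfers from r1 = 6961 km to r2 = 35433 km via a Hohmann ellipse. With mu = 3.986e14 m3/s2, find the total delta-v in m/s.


V1 = sqrt(mu/r1) = 7567.16 m/s
dV1 = V1*(sqrt(2*r2/(r1+r2)) - 1) = 2216.46 m/s
V2 = sqrt(mu/r2) = 3354.01 m/s
dV2 = V2*(1 - sqrt(2*r1/(r1+r2))) = 1431.97 m/s
Total dV = 3648 m/s

3648 m/s


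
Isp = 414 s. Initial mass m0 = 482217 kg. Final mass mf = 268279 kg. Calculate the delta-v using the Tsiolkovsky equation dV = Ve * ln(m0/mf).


Ve = 414 * 9.81 = 4061.34 m/s
dV = 4061.34 * ln(482217/268279) = 2381 m/s

2381 m/s


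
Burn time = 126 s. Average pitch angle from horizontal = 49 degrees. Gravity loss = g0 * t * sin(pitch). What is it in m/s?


GL = 9.81 * 126 * sin(49 deg) = 933 m/s

933 m/s


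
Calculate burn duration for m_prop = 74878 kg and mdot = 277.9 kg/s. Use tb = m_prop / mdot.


tb = 74878 / 277.9 = 269.4 s

269.4 s


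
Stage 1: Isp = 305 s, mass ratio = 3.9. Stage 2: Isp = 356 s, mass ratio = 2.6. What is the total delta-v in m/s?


dV1 = 305 * 9.81 * ln(3.9) = 4072.1 m/s
dV2 = 356 * 9.81 * ln(2.6) = 3337.0 m/s
Total dV = 4072.1 + 3337.0 = 7409.1 m/s ~ 7409 m/s

7409 m/s


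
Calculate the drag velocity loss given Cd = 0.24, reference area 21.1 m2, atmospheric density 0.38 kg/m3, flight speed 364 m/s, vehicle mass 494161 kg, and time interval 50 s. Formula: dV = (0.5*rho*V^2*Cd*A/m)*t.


D = 0.5 * 0.38 * 364^2 * 0.24 * 21.1 = 127482.35 N
a = 127482.35 / 494161 = 0.258 m/s2
dV = 0.258 * 50 = 12.9 m/s

12.9 m/s


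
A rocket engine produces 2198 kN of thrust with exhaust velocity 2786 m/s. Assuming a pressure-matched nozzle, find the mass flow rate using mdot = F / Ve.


mdot = F / Ve = 2198000 / 2786 = 788.9 kg/s

788.9 kg/s


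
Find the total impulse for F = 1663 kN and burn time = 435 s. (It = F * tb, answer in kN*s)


It = 1663 * 435 = 723405 kN*s

723405 kN*s


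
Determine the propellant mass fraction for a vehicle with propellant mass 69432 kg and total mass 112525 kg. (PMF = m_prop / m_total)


PMF = 69432 / 112525 = 0.617

0.617


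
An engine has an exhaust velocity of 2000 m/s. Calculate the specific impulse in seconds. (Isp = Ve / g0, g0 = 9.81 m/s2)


Isp = Ve / g0 = 2000 / 9.81 = 203.9 s

203.9 s


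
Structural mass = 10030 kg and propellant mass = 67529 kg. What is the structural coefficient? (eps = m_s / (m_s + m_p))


eps = 10030 / (10030 + 67529) = 0.1293

0.1293


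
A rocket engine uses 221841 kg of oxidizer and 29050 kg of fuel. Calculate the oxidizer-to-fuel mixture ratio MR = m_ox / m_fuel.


MR = 221841 / 29050 = 7.64

7.64


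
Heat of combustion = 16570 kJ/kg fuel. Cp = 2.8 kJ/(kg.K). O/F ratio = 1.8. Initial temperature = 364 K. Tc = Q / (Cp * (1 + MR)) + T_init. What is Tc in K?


Tc = 16570 / (2.8 * (1 + 1.8)) + 364 = 2478 K

2478 K


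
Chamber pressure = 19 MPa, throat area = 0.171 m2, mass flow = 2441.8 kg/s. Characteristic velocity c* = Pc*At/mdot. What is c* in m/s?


c* = 19e6 * 0.171 / 2441.8 = 1331 m/s

1331 m/s


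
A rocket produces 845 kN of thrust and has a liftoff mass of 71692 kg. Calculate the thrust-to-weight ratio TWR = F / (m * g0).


TWR = 845000 / (71692 * 9.81) = 1.2

1.2


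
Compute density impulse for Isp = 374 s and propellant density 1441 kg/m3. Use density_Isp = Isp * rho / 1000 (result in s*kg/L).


rho*Isp = 374 * 1441 / 1000 = 539 s*kg/L

539 s*kg/L


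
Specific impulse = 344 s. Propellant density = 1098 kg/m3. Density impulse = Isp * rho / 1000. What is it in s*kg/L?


rho*Isp = 344 * 1098 / 1000 = 378 s*kg/L

378 s*kg/L


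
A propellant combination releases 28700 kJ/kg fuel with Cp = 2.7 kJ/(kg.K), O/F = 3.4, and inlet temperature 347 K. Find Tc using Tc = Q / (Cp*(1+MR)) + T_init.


Tc = 28700 / (2.7 * (1 + 3.4)) + 347 = 2763 K

2763 K


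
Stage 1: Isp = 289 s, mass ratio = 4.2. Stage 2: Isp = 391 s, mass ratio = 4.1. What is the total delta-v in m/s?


dV1 = 289 * 9.81 * ln(4.2) = 4068.6 m/s
dV2 = 391 * 9.81 * ln(4.1) = 5412.1 m/s
Total dV = 4068.6 + 5412.1 = 9480.7 m/s ~ 9481 m/s

9481 m/s


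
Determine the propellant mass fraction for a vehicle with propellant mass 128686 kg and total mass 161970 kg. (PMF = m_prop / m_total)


PMF = 128686 / 161970 = 0.795

0.795


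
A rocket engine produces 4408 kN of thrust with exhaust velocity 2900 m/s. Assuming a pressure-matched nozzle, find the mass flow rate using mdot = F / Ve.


mdot = F / Ve = 4408000 / 2900 = 1520.0 kg/s

1520.0 kg/s


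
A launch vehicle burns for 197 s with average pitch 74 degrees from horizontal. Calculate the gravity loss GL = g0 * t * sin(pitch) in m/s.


GL = 9.81 * 197 * sin(74 deg) = 1858 m/s

1858 m/s


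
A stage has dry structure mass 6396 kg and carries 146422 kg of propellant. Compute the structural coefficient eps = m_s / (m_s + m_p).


eps = 6396 / (6396 + 146422) = 0.0419

0.0419


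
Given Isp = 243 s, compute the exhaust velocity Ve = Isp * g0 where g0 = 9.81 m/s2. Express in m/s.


Ve = Isp * g0 = 243 * 9.81 = 2383.8 m/s

2383.8 m/s


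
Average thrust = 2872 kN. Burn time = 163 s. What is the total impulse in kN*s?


It = 2872 * 163 = 468136 kN*s

468136 kN*s


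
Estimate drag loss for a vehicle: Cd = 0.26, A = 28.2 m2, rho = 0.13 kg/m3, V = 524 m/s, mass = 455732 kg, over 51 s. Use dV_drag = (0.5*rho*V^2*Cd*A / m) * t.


D = 0.5 * 0.13 * 524^2 * 0.26 * 28.2 = 130857.43 N
a = 130857.43 / 455732 = 0.2871 m/s2
dV = 0.2871 * 51 = 14.6 m/s

14.6 m/s


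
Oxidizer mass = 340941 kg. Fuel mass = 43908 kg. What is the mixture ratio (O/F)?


MR = 340941 / 43908 = 7.76

7.76


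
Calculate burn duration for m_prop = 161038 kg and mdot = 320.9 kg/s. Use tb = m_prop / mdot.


tb = 161038 / 320.9 = 501.8 s

501.8 s


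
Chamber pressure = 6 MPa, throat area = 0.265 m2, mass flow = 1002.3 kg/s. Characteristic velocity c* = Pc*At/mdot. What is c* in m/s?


c* = 6e6 * 0.265 / 1002.3 = 1586 m/s

1586 m/s


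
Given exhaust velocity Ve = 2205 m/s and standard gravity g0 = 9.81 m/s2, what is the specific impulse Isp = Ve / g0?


Isp = Ve / g0 = 2205 / 9.81 = 224.8 s

224.8 s


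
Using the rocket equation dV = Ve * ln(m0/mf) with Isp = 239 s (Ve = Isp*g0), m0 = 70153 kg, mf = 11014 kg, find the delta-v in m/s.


Ve = 239 * 9.81 = 2344.59 m/s
dV = 2344.59 * ln(70153/11014) = 4341 m/s

4341 m/s


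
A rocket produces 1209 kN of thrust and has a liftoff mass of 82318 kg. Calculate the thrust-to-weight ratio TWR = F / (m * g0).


TWR = 1209000 / (82318 * 9.81) = 1.5

1.5


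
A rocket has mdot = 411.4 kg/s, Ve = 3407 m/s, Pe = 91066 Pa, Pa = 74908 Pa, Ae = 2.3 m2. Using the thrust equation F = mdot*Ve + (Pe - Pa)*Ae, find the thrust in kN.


F = 411.4 * 3407 + (91066 - 74908) * 2.3 = 1.4388e+06 N = 1438.8 kN

1438.8 kN


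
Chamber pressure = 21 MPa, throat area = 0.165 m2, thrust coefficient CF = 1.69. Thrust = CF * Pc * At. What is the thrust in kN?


F = 1.69 * 21e6 * 0.165 = 5.8558e+06 N = 5855.9 kN

5855.9 kN


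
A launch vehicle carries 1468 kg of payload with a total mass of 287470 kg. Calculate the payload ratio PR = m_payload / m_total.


PR = 1468 / 287470 = 0.0051

0.0051


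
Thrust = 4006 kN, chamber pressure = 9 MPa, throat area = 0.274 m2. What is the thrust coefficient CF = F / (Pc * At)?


CF = 4006000 / (9e6 * 0.274) = 1.62

1.62


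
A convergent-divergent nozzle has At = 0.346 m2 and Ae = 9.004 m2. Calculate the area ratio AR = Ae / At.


AR = 9.004 / 0.346 = 26.0

26.0


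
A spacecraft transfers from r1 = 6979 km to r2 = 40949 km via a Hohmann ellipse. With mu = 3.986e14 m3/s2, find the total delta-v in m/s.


V1 = sqrt(mu/r1) = 7557.39 m/s
dV1 = V1*(sqrt(2*r2/(r1+r2)) - 1) = 2321.63 m/s
V2 = sqrt(mu/r2) = 3119.95 m/s
dV2 = V2*(1 - sqrt(2*r1/(r1+r2))) = 1436.25 m/s
Total dV = 3758 m/s

3758 m/s


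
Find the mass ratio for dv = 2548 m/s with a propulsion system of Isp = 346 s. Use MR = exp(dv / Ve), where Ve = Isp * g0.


Ve = 346 * 9.81 = 3394.26 m/s
MR = exp(2548 / 3394.26) = 2.118

2.118


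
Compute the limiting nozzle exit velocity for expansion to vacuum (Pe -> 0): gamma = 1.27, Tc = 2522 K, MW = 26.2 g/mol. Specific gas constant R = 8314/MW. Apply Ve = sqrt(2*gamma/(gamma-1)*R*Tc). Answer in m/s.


R = 8314 / 26.2 = 317.33 J/(kg.K)
Ve = sqrt(2 * 1.27 / (1.27 - 1) * 317.33 * 2522) = 2744 m/s

2744 m/s


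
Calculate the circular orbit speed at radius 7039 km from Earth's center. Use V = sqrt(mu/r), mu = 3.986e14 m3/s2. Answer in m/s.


V = sqrt(3.986e14 / 7039000) = 7525 m/s

7525 m/s


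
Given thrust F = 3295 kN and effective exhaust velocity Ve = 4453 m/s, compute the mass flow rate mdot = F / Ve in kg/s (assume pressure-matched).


mdot = F / Ve = 3295000 / 4453 = 740.0 kg/s

740.0 kg/s


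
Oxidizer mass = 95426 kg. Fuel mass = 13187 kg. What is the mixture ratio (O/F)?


MR = 95426 / 13187 = 7.24

7.24


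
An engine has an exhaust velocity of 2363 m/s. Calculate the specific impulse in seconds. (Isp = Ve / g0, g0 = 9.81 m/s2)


Isp = Ve / g0 = 2363 / 9.81 = 240.9 s

240.9 s


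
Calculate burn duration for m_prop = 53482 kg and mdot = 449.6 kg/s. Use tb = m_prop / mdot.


tb = 53482 / 449.6 = 119.0 s

119.0 s


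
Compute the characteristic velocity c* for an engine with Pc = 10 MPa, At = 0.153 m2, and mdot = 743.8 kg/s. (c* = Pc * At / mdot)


c* = 10e6 * 0.153 / 743.8 = 2057 m/s

2057 m/s


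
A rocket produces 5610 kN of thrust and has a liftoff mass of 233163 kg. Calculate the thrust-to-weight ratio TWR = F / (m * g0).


TWR = 5610000 / (233163 * 9.81) = 2.45

2.45


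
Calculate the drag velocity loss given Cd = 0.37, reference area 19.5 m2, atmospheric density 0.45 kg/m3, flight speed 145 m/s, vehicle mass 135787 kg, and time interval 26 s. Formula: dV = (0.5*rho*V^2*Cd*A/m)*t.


D = 0.5 * 0.45 * 145^2 * 0.37 * 19.5 = 34131.46 N
a = 34131.46 / 135787 = 0.2514 m/s2
dV = 0.2514 * 26 = 6.5 m/s

6.5 m/s


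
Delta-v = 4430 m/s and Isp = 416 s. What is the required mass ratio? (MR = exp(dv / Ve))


Ve = 416 * 9.81 = 4080.96 m/s
MR = exp(4430 / 4080.96) = 2.961

2.961


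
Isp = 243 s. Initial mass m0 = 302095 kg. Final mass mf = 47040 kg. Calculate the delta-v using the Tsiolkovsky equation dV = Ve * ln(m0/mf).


Ve = 243 * 9.81 = 2383.83 m/s
dV = 2383.83 * ln(302095/47040) = 4433 m/s

4433 m/s


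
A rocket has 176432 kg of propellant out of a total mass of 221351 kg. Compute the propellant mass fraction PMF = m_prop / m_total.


PMF = 176432 / 221351 = 0.797

0.797


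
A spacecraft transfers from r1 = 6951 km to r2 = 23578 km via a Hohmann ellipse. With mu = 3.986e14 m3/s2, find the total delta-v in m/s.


V1 = sqrt(mu/r1) = 7572.6 m/s
dV1 = V1*(sqrt(2*r2/(r1+r2)) - 1) = 1838.86 m/s
V2 = sqrt(mu/r2) = 4111.64 m/s
dV2 = V2*(1 - sqrt(2*r1/(r1+r2))) = 1337.06 m/s
Total dV = 3176 m/s

3176 m/s


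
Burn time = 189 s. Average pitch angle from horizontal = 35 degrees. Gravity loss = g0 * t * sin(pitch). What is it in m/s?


GL = 9.81 * 189 * sin(35 deg) = 1063 m/s

1063 m/s


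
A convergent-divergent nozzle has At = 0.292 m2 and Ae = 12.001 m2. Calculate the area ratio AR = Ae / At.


AR = 12.001 / 0.292 = 41.1

41.1


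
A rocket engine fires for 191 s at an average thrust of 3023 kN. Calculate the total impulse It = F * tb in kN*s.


It = 3023 * 191 = 577393 kN*s

577393 kN*s


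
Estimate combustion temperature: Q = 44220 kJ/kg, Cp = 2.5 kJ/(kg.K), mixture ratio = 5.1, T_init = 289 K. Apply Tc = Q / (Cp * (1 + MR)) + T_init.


Tc = 44220 / (2.5 * (1 + 5.1)) + 289 = 3189 K

3189 K


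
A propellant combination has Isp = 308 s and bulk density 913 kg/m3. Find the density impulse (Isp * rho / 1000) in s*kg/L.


rho*Isp = 308 * 913 / 1000 = 281 s*kg/L

281 s*kg/L


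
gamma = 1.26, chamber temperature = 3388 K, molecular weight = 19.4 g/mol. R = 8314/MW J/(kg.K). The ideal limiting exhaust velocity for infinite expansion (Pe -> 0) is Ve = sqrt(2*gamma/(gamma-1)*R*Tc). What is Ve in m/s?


R = 8314 / 19.4 = 428.56 J/(kg.K)
Ve = sqrt(2 * 1.26 / (1.26 - 1) * 428.56 * 3388) = 3751 m/s

3751 m/s


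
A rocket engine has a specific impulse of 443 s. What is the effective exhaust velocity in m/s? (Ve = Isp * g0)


Ve = Isp * g0 = 443 * 9.81 = 4345.8 m/s

4345.8 m/s


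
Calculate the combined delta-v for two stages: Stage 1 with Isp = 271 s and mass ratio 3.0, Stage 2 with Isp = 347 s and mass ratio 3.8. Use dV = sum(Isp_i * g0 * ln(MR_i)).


dV1 = 271 * 9.81 * ln(3.0) = 2920.7 m/s
dV2 = 347 * 9.81 * ln(3.8) = 4544.4 m/s
Total dV = 2920.7 + 4544.4 = 7465.1 m/s ~ 7465 m/s

7465 m/s


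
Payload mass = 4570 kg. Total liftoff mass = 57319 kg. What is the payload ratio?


PR = 4570 / 57319 = 0.0797

0.0797


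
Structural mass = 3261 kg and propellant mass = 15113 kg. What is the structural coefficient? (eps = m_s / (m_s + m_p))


eps = 3261 / (3261 + 15113) = 0.1775

0.1775


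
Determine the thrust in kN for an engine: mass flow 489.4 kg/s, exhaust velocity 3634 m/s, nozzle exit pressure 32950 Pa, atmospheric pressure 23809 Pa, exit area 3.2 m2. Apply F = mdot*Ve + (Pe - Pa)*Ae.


F = 489.4 * 3634 + (32950 - 23809) * 3.2 = 1.8077e+06 N = 1807.7 kN

1807.7 kN


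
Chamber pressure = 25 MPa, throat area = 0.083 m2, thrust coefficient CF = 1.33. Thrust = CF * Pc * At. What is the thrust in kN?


F = 1.33 * 25e6 * 0.083 = 2.7598e+06 N = 2759.8 kN

2759.8 kN


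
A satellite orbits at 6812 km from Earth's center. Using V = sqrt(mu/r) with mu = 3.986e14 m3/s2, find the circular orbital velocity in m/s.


V = sqrt(3.986e14 / 6812000) = 7649 m/s

7649 m/s


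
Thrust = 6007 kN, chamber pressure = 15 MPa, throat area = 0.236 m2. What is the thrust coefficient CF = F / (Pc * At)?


CF = 6007000 / (15e6 * 0.236) = 1.7

1.7


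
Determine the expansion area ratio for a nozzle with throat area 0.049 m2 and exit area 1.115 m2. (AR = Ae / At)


AR = 1.115 / 0.049 = 22.8

22.8


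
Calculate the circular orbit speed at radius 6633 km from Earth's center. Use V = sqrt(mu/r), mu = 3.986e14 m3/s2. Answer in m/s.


V = sqrt(3.986e14 / 6633000) = 7752 m/s

7752 m/s


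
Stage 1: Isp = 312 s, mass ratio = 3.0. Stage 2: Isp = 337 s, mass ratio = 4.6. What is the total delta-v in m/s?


dV1 = 312 * 9.81 * ln(3.0) = 3362.5 m/s
dV2 = 337 * 9.81 * ln(4.6) = 5045.1 m/s
Total dV = 3362.5 + 5045.1 = 8407.6 m/s ~ 8408 m/s

8408 m/s


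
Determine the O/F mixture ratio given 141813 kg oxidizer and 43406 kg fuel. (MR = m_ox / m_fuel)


MR = 141813 / 43406 = 3.27

3.27


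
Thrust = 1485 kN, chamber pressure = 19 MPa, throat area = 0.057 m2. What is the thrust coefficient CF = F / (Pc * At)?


CF = 1485000 / (19e6 * 0.057) = 1.37

1.37


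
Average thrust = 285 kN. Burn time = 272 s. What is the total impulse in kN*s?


It = 285 * 272 = 77520 kN*s

77520 kN*s


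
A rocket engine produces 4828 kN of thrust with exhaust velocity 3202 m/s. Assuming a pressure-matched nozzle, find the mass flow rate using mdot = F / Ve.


mdot = F / Ve = 4828000 / 3202 = 1507.8 kg/s

1507.8 kg/s


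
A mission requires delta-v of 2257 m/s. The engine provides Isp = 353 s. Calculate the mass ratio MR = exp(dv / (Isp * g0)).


Ve = 353 * 9.81 = 3462.93 m/s
MR = exp(2257 / 3462.93) = 1.919

1.919


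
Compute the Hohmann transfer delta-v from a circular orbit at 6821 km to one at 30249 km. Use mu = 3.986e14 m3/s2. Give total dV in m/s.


V1 = sqrt(mu/r1) = 7644.42 m/s
dV1 = V1*(sqrt(2*r2/(r1+r2)) - 1) = 2121.29 m/s
V2 = sqrt(mu/r2) = 3630.05 m/s
dV2 = V2*(1 - sqrt(2*r1/(r1+r2))) = 1427.94 m/s
Total dV = 3549 m/s

3549 m/s


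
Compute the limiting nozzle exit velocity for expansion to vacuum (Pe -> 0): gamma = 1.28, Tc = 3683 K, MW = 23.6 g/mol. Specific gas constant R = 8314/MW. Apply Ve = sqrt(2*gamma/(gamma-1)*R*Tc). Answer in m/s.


R = 8314 / 23.6 = 352.29 J/(kg.K)
Ve = sqrt(2 * 1.28 / (1.28 - 1) * 352.29 * 3683) = 3444 m/s

3444 m/s


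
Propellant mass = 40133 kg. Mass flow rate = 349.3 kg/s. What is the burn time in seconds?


tb = 40133 / 349.3 = 114.9 s

114.9 s


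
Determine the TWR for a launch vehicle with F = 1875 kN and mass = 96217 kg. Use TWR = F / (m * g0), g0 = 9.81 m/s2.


TWR = 1875000 / (96217 * 9.81) = 1.99

1.99


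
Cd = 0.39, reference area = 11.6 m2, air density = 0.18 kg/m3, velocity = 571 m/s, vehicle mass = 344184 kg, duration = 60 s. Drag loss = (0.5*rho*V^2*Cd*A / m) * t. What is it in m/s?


D = 0.5 * 0.18 * 571^2 * 0.39 * 11.6 = 132750.85 N
a = 132750.85 / 344184 = 0.3857 m/s2
dV = 0.3857 * 60 = 23.1 m/s

23.1 m/s


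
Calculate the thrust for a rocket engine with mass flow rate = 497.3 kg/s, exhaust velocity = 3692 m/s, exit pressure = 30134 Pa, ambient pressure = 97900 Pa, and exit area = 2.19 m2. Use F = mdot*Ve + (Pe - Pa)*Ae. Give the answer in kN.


F = 497.3 * 3692 + (30134 - 97900) * 2.19 = 1.6876e+06 N = 1687.6 kN

1687.6 kN


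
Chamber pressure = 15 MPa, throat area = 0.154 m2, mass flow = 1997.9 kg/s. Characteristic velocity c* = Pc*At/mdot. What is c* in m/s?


c* = 15e6 * 0.154 / 1997.9 = 1156 m/s

1156 m/s


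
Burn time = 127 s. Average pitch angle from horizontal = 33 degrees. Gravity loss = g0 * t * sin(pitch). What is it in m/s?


GL = 9.81 * 127 * sin(33 deg) = 679 m/s

679 m/s


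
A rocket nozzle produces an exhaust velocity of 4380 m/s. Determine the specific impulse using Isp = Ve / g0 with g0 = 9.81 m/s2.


Isp = Ve / g0 = 4380 / 9.81 = 446.5 s

446.5 s


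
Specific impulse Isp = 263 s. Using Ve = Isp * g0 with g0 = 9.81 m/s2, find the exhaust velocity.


Ve = Isp * g0 = 263 * 9.81 = 2580.0 m/s

2580.0 m/s


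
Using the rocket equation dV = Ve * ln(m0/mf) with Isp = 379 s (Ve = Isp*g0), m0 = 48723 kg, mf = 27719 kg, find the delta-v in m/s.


Ve = 379 * 9.81 = 3717.99 m/s
dV = 3717.99 * ln(48723/27719) = 2097 m/s

2097 m/s


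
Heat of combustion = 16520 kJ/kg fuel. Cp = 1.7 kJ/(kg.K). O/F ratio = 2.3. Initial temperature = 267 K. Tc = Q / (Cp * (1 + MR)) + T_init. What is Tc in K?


Tc = 16520 / (1.7 * (1 + 2.3)) + 267 = 3212 K

3212 K


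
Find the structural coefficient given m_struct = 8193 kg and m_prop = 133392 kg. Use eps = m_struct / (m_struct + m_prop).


eps = 8193 / (8193 + 133392) = 0.0579

0.0579


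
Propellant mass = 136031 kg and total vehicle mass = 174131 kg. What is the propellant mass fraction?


PMF = 136031 / 174131 = 0.781

0.781


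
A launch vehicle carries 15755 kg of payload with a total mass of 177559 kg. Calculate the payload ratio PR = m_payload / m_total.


PR = 15755 / 177559 = 0.0887

0.0887


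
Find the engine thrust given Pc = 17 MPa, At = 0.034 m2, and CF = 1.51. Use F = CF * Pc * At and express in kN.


F = 1.51 * 17e6 * 0.034 = 872780.0 N = 872.8 kN

872.8 kN


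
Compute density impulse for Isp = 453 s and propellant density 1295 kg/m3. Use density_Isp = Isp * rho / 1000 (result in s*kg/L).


rho*Isp = 453 * 1295 / 1000 = 587 s*kg/L

587 s*kg/L


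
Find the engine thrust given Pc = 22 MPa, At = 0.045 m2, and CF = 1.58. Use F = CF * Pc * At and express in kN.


F = 1.58 * 22e6 * 0.045 = 1.5642e+06 N = 1564.2 kN

1564.2 kN


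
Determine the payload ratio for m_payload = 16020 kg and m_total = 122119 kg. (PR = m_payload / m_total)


PR = 16020 / 122119 = 0.1312

0.1312


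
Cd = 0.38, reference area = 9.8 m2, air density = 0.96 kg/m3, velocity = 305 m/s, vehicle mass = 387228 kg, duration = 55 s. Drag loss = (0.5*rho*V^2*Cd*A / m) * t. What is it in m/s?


D = 0.5 * 0.96 * 305^2 * 0.38 * 9.8 = 166284.05 N
a = 166284.05 / 387228 = 0.4294 m/s2
dV = 0.4294 * 55 = 23.6 m/s

23.6 m/s


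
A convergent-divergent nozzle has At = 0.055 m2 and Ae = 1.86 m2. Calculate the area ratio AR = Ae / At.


AR = 1.86 / 0.055 = 33.8

33.8


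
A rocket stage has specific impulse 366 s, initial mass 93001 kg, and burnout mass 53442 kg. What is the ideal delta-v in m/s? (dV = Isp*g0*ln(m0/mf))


Ve = 366 * 9.81 = 3590.46 m/s
dV = 3590.46 * ln(93001/53442) = 1989 m/s

1989 m/s


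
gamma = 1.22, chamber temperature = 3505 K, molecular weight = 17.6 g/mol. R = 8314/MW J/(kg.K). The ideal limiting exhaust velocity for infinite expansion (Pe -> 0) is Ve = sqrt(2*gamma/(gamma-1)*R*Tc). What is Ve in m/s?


R = 8314 / 17.6 = 472.39 J/(kg.K)
Ve = sqrt(2 * 1.22 / (1.22 - 1) * 472.39 * 3505) = 4285 m/s

4285 m/s


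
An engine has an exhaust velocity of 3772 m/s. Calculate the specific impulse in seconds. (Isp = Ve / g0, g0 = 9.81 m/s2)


Isp = Ve / g0 = 3772 / 9.81 = 384.5 s

384.5 s


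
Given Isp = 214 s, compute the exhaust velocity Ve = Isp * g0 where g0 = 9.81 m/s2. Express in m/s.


Ve = Isp * g0 = 214 * 9.81 = 2099.3 m/s

2099.3 m/s


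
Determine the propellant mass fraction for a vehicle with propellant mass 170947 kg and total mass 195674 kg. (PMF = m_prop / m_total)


PMF = 170947 / 195674 = 0.874

0.874


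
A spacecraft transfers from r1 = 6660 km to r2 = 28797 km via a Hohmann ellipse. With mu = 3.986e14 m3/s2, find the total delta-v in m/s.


V1 = sqrt(mu/r1) = 7736.27 m/s
dV1 = V1*(sqrt(2*r2/(r1+r2)) - 1) = 2123.56 m/s
V2 = sqrt(mu/r2) = 3720.45 m/s
dV2 = V2*(1 - sqrt(2*r1/(r1+r2))) = 1440.12 m/s
Total dV = 3564 m/s

3564 m/s


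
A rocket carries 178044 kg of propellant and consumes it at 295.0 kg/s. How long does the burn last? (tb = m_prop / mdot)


tb = 178044 / 295.0 = 603.5 s

603.5 s


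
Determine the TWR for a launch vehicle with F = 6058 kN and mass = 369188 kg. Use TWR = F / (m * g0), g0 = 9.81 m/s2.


TWR = 6058000 / (369188 * 9.81) = 1.67

1.67


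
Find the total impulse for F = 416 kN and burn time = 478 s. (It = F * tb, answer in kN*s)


It = 416 * 478 = 198848 kN*s

198848 kN*s


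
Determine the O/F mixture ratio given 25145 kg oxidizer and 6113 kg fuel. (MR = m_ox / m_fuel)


MR = 25145 / 6113 = 4.11

4.11


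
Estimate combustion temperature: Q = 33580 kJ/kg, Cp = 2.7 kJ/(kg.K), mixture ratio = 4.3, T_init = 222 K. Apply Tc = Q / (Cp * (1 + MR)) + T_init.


Tc = 33580 / (2.7 * (1 + 4.3)) + 222 = 2569 K

2569 K


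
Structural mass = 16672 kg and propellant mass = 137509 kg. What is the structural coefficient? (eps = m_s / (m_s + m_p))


eps = 16672 / (16672 + 137509) = 0.1081

0.1081


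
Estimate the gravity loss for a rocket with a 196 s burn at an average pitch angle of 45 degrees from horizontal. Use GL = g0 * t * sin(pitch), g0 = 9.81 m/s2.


GL = 9.81 * 196 * sin(45 deg) = 1360 m/s

1360 m/s


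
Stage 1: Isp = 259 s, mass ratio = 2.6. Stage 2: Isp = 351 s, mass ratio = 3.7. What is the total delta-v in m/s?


dV1 = 259 * 9.81 * ln(2.6) = 2427.8 m/s
dV2 = 351 * 9.81 * ln(3.7) = 4505.0 m/s
Total dV = 2427.8 + 4505.0 = 6932.8 m/s ~ 6933 m/s

6933 m/s


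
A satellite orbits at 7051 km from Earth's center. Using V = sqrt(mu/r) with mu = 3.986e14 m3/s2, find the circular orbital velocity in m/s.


V = sqrt(3.986e14 / 7051000) = 7519 m/s

7519 m/s
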